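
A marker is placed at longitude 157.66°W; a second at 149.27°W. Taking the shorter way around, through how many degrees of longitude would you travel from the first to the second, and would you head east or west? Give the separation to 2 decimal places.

8.39° east

Raw difference: -149.27 − -157.66 = 8.39°.
Normalise into (−180°, 180°]: 8.39° stays 8.39°.
Positive ⇒ the second point lies to the east; separation 8.39°.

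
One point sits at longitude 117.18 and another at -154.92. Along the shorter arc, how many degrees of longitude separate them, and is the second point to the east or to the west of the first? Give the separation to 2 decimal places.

Raw difference: -154.92 − 117.18 = -272.1°.
Normalise into (−180°, 180°]: -272.1° + 360° = 87.9°.
Positive ⇒ the second point lies to the east; separation 87.90°.

87.90° east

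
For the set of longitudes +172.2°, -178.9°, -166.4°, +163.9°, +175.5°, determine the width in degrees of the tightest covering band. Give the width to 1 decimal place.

Sort the longitudes: -178.9°, -166.4°, +163.9°, +172.2°, +175.5°.
Eastward gaps between consecutive values (wrapping around): 12.5°, 330.3°, 8.3°, 3.3°, 5.6°.
Largest gap = 330.3° ⇒ minimal covering band is its complement: 360° − 330.3° = 29.7°.
Band runs from +163.9° eastward to -166.4°, crossing the antimeridian.

29.7°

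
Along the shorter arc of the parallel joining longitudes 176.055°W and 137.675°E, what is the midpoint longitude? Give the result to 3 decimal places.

Signed shortest Δλ from -176.055° to +137.675° is -46.270°.
Midpoint longitude = -176.055° + (-46.270°)/2 = -176.055° − 23.135° = -199.190°.
Normalise into (−180°, 180°]: +160.810°.
(The naïve average (-176.055 + +137.675)/2 = -19.19° is on the wrong side of the globe.)

160.810°E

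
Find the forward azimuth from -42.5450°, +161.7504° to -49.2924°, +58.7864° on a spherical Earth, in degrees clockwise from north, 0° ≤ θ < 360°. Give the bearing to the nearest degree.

Δλ = 58.7864 − 161.7504 = -102.9640°.
θ = atan2( sin Δλ · cos φ₂ , cos φ₁ · sin φ₂ − sin φ₁ · cos φ₂ · cos Δλ )
  = atan2(-0.63558, -0.65742) = -135.968° → normalised to [0°, 360°): 224.032°.

224°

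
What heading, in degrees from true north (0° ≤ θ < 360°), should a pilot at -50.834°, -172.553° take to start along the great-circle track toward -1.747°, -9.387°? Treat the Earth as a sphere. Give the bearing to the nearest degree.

159°

Δλ = -9.387 − -172.553 = 163.166°.
θ = atan2( sin Δλ · cos φ₂ , cos φ₁ · sin φ₂ − sin φ₁ · cos φ₂ · cos Δλ )
  = atan2(0.28947, -0.76100) = 159.175° → normalised to [0°, 360°): 159.175°.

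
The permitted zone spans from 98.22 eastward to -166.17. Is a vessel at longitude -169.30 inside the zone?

Band width going east from +98.22° to -166.17°: ((-166.17 − 98.22) mod 360) = 95.61°.
Offset of -169.30° east of the west edge: ((-169.30 − 98.22) mod 360) = 92.48°.
92.48° ≤ 95.61° ⇒ inside.

Yes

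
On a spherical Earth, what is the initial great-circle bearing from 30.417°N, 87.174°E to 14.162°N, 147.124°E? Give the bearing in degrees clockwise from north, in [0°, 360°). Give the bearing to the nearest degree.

92°

Δλ = 147.124 − 87.174 = 59.950°.
θ = atan2( sin Δλ · cos φ₂ , cos φ₁ · sin φ₂ − sin φ₁ · cos φ₂ · cos Δλ )
  = atan2(0.83928, -0.03483) = 92.377° → normalised to [0°, 360°): 92.377°.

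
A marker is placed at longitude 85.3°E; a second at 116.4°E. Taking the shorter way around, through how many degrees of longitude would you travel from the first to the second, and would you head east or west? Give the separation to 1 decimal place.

Raw difference: 116.4 − 85.3 = 31.1°.
Normalise into (−180°, 180°]: 31.1° stays 31.1°.
Positive ⇒ the second point lies to the east; separation 31.1°.

31.1° east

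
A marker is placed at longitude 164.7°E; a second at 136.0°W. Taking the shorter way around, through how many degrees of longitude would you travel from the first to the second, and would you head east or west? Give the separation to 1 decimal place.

59.3° east

Raw difference: -136.0 − 164.7 = -300.7°.
Normalise into (−180°, 180°]: -300.7° + 360° = 59.3°.
Positive ⇒ the second point lies to the east; separation 59.3°.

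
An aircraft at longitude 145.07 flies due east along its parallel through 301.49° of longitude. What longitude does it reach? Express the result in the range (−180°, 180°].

+86.56°

Start at +145.07°; shift +301.49° → +446.56°.
+446.56° lies outside (−180°, 180°]; subtract 360° → +86.56°.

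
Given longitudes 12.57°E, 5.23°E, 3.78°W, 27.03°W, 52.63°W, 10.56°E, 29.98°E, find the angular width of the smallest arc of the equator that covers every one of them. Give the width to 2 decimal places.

82.61°

Sort the longitudes: -52.63°, -27.03°, -3.78°, +5.23°, +10.56°, +12.57°, +29.98°.
Eastward gaps between consecutive values (wrapping around): 25.60°, 23.25°, 9.01°, 5.33°, 2.01°, 17.41°, 277.39°.
Largest gap = 277.39° ⇒ minimal covering band is its complement: 360° − 277.39° = 82.61°.
Band runs from -52.63° eastward to +29.98°.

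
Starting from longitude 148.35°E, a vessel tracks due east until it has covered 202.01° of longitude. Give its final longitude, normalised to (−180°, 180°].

9.64°W

Start at +148.35°; shift +202.01° → +350.36°.
+350.36° lies outside (−180°, 180°]; subtract 360° → -9.64°.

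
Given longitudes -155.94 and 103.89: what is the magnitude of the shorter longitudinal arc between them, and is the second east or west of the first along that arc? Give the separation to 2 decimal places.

Raw difference: 103.89 − -155.94 = 259.83°.
Normalise into (−180°, 180°]: 259.83° − 360° = -100.17°.
Negative ⇒ the second point lies to the west; separation 100.17°.

100.17° west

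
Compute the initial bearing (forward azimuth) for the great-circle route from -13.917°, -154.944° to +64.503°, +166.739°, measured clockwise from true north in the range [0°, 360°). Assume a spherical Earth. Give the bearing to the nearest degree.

Δλ = 166.739 − -154.944 = 321.683°; wrapped into (−180°, 180°]: -38.317°.
θ = atan2( sin Δλ · cos φ₂ , cos φ₁ · sin φ₂ − sin φ₁ · cos φ₂ · cos Δλ )
  = atan2(-0.26689, 0.95734) = -15.578° → normalised to [0°, 360°): 344.422°.

344°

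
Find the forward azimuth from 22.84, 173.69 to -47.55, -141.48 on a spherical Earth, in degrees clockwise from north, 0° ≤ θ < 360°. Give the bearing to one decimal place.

Δλ = -141.48 − 173.69 = -315.17°; wrapped into (−180°, 180°]: 44.83°.
θ = atan2( sin Δλ · cos φ₂ , cos φ₁ · sin φ₂ − sin φ₁ · cos φ₂ · cos Δλ )
  = atan2(0.47584, -0.86581) = 151.207° → normalised to [0°, 360°): 151.207°.

151.2°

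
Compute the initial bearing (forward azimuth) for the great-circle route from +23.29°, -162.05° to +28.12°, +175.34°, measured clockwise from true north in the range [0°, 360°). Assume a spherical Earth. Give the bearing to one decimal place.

Δλ = 175.34 − -162.05 = 337.39°; wrapped into (−180°, 180°]: -22.61°.
θ = atan2( sin Δλ · cos φ₂ , cos φ₁ · sin φ₂ − sin φ₁ · cos φ₂ · cos Δλ )
  = atan2(-0.33908, 0.11100) = -71.874° → normalised to [0°, 360°): 288.126°.

288.1°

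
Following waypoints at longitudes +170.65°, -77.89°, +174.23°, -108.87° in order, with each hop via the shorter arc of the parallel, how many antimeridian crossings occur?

3

Leg 1: +170.65° → -77.89°, shortest Δλ = 111.46° (east) — crosses 180°.
Leg 2: -77.89° → +174.23°, shortest Δλ = -107.88° (west) — crosses 180°.
Leg 3: +174.23° → -108.87°, shortest Δλ = 76.9° (east) — crosses 180°.
Total crossings: 3.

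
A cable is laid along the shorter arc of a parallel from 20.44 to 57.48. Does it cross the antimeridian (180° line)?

Signed shortest Δλ = ((57.48 − 20.44 + 180) mod 360) − 180 = 37.04°.
Going east by 37.04° from +20.44° reaches +57.48° without touching 180°.

No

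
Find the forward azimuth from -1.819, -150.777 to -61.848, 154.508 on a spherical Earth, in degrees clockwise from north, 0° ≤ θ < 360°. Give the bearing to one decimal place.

Δλ = 154.508 − -150.777 = 305.285°; wrapped into (−180°, 180°]: -54.715°.
θ = atan2( sin Δλ · cos φ₂ , cos φ₁ · sin φ₂ − sin φ₁ · cos φ₂ · cos Δλ )
  = atan2(-0.38514, -0.87260) = -156.185° → normalised to [0°, 360°): 203.815°.

203.8°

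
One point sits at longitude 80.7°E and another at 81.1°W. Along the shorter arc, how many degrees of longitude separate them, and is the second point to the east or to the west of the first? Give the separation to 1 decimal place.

161.8° west

Raw difference: -81.1 − 80.7 = -161.8°.
Normalise into (−180°, 180°]: -161.8° stays -161.8°.
Negative ⇒ the second point lies to the west; separation 161.8°.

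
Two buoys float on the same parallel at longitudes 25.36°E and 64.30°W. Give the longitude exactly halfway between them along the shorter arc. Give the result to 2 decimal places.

19.47°W

Signed shortest Δλ from +25.36° to -64.30° is -89.66°.
Midpoint longitude = +25.36° + (-89.66°)/2 = +25.36° − 44.83° = -19.47°.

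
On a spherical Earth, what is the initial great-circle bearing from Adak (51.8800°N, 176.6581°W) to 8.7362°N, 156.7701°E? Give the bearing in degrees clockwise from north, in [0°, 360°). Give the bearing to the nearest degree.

216°

Δλ = 156.7701 − -176.6581 = 333.4282°; wrapped into (−180°, 180°]: -26.5718°.
θ = atan2( sin Δλ · cos φ₂ , cos φ₁ · sin φ₂ − sin φ₁ · cos φ₂ · cos Δλ )
  = atan2(-0.44213, -0.60170) = -143.691° → normalised to [0°, 360°): 216.309°.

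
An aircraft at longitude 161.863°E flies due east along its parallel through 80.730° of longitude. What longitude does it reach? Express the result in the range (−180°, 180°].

Start at +161.863°; shift +80.730° → +242.593°.
+242.593° lies outside (−180°, 180°]; subtract 360° → -117.407°.

117.407°W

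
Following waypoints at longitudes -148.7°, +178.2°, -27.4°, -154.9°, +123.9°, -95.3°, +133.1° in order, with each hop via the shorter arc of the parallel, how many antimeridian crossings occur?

Leg 1: -148.7° → +178.2°, shortest Δλ = -33.1° (west) — crosses 180°.
Leg 2: +178.2° → -27.4°, shortest Δλ = 154.4° (east) — crosses 180°.
Leg 3: -27.4° → -154.9°, shortest Δλ = -127.5° (west) — does not cross 180°.
Leg 4: -154.9° → +123.9°, shortest Δλ = -81.2° (west) — crosses 180°.
Leg 5: +123.9° → -95.3°, shortest Δλ = 140.8° (east) — crosses 180°.
Leg 6: -95.3° → +133.1°, shortest Δλ = -131.6° (west) — crosses 180°.
Total crossings: 5.

5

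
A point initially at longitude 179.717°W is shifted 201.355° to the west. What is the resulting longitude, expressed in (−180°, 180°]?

Start at -179.717°; shift −201.355° → -381.072°.
-381.072° lies outside (−180°, 180°]; add 360° → -21.072°.

21.072°W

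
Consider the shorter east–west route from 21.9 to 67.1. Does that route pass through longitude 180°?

Signed shortest Δλ = ((67.1 − 21.9 + 180) mod 360) − 180 = 45.2°.
Going east by 45.2° from +21.9° reaches +67.1° without touching 180°.

No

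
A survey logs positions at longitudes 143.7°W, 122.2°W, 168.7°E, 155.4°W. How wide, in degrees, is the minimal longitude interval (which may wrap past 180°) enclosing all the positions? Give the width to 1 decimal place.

Sort the longitudes: -155.4°, -143.7°, -122.2°, +168.7°.
Eastward gaps between consecutive values (wrapping around): 11.7°, 21.5°, 290.9°, 35.9°.
Largest gap = 290.9° ⇒ minimal covering band is its complement: 360° − 290.9° = 69.1°.
Band runs from +168.7° eastward to -122.2°, crossing the antimeridian.

69.1°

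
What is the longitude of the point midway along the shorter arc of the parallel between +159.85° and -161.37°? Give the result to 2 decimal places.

+179.24°

Signed shortest Δλ from +159.85° to -161.37° is +38.78°.
Midpoint longitude = +159.85° + (+38.78°)/2 = +159.85° + 19.39° = +179.24°.
(The naïve average (+159.85 + -161.37)/2 = -0.76° is on the wrong side of the globe.)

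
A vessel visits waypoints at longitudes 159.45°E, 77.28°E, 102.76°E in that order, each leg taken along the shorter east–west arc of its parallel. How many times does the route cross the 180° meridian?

0

Leg 1: +159.45° → +77.28°, shortest Δλ = -82.17° (west) — does not cross 180°.
Leg 2: +77.28° → +102.76°, shortest Δλ = 25.48° (east) — does not cross 180°.
Total crossings: 0.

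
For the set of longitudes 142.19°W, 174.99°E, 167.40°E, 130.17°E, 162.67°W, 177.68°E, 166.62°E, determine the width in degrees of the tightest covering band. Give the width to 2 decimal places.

87.64°

Sort the longitudes: -162.67°, -142.19°, +130.17°, +166.62°, +167.40°, +174.99°, +177.68°.
Eastward gaps between consecutive values (wrapping around): 20.48°, 272.36°, 36.45°, 0.78°, 7.59°, 2.69°, 19.65°.
Largest gap = 272.36° ⇒ minimal covering band is its complement: 360° − 272.36° = 87.64°.
Band runs from +130.17° eastward to -142.19°, crossing the antimeridian.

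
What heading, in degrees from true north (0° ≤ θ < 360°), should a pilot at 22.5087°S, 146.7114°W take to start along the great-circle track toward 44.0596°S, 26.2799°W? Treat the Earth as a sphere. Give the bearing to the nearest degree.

Δλ = -26.2799 − -146.7114 = 120.4315°.
θ = atan2( sin Δλ · cos φ₂ , cos φ₁ · sin φ₂ − sin φ₁ · cos φ₂ · cos Δλ )
  = atan2(0.61962, -0.78177) = 141.600° → normalised to [0°, 360°): 141.600°.

142°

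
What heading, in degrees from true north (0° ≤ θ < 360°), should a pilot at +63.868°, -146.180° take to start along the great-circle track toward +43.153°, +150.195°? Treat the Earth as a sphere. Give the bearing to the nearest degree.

Δλ = 150.195 − -146.180 = 296.375°; wrapped into (−180°, 180°]: -63.625°.
θ = atan2( sin Δλ · cos φ₂ , cos φ₁ · sin φ₂ − sin φ₁ · cos φ₂ · cos Δλ )
  = atan2(-0.65359, 0.01028) = -89.099° → normalised to [0°, 360°): 270.901°.

271°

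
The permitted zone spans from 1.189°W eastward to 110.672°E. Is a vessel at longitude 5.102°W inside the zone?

No

Band width going east from -1.189° to +110.672°: ((110.672 − -1.189) mod 360) = 111.861°.
Offset of -5.102° east of the west edge: ((-5.102 − -1.189) mod 360) = 356.087°.
356.087° > 111.861° ⇒ outside.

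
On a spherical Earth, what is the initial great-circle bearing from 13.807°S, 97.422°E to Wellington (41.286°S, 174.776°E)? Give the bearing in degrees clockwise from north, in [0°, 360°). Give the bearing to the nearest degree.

Δλ = 174.776 − 97.422 = 77.354°.
θ = atan2( sin Δλ · cos φ₂ , cos φ₁ · sin φ₂ − sin φ₁ · cos φ₂ · cos Δλ )
  = atan2(0.73320, -0.60149) = 129.364° → normalised to [0°, 360°): 129.364°.

129°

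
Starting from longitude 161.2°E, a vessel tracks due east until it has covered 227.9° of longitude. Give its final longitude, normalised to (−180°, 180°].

29.1°E

Start at +161.2°; shift +227.9° → +389.1°.
+389.1° lies outside (−180°, 180°]; subtract 360° → +29.1°.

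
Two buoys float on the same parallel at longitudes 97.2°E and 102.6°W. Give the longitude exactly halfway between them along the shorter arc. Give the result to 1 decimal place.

Signed shortest Δλ from +97.2° to -102.6° is +160.2°.
Midpoint longitude = +97.2° + (+160.2°)/2 = +97.2° + 80.1° = +177.3°.
(The naïve average (+97.2 + -102.6)/2 = -2.7° is on the wrong side of the globe.)

177.3°E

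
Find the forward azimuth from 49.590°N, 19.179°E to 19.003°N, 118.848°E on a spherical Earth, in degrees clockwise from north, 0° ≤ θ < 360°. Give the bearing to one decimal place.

Δλ = 118.848 − 19.179 = 99.669°.
θ = atan2( sin Δλ · cos φ₂ , cos φ₁ · sin φ₂ − sin φ₁ · cos φ₂ · cos Δλ )
  = atan2(0.93207, 0.33200) = 70.394° → normalised to [0°, 360°): 70.394°.

70.4°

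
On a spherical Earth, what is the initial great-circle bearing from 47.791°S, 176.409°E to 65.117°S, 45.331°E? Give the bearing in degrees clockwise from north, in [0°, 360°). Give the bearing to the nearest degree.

201°

Δλ = 45.331 − 176.409 = -131.078°.
θ = atan2( sin Δλ · cos φ₂ , cos φ₁ · sin φ₂ − sin φ₁ · cos φ₂ · cos Δλ )
  = atan2(-0.31718, -0.81426) = -158.717° → normalised to [0°, 360°): 201.283°.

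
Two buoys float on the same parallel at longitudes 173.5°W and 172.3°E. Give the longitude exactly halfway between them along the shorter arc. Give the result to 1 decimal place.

179.4°E

Signed shortest Δλ from -173.5° to +172.3° is -14.2°.
Midpoint longitude = -173.5° + (-14.2°)/2 = -173.5° − 7.1° = -180.6°.
Normalise into (−180°, 180°]: +179.4°.
(The naïve average (-173.5 + +172.3)/2 = -0.6° is on the wrong side of the globe.)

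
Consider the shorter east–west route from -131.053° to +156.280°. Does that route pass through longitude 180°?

Naïve |156.280 − -131.053| = 287.333° > 180°, so the shorter arc goes the other way round — across 180°.
Signed shortest Δλ = ((156.280 − -131.053 + 180) mod 360) − 180 = -72.667°.
Going west by 72.667° from -131.053° passes through 180° before reaching +156.280°.

Yes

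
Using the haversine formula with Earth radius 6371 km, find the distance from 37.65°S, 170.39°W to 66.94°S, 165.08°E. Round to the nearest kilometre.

Δλ = 165.08 − -170.39 = 335.47°; wrapped into (−180°, 180°]: -24.53°.
Δφ = -66.94 − -37.65 = -29.29°.
a = sin²(Δφ/2) + cos φ₁ · cos φ₂ · sin²(Δλ/2) = 0.077918.
c = 2·atan2(√a, √(1−a)) = 0.56579 rad → d = 6371·c ≈ 3604.67 km.

3605 km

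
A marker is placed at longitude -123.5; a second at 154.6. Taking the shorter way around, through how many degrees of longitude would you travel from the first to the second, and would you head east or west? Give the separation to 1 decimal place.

81.9° west

Raw difference: 154.6 − -123.5 = 278.1°.
Normalise into (−180°, 180°]: 278.1° − 360° = -81.9°.
Negative ⇒ the second point lies to the west; separation 81.9°.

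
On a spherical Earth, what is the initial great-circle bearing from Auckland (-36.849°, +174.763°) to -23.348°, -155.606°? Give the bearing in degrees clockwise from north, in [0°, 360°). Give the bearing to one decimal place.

70.4°

Δλ = -155.606 − 174.763 = -330.369°; wrapped into (−180°, 180°]: 29.631°.
θ = atan2( sin Δλ · cos φ₂ , cos φ₁ · sin φ₂ − sin φ₁ · cos φ₂ · cos Δλ )
  = atan2(0.45393, 0.16146) = 70.420° → normalised to [0°, 360°): 70.420°.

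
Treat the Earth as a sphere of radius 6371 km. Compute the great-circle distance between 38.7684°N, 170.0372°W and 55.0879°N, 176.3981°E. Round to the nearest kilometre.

Δλ = 176.3981 − -170.0372 = 346.4353°; wrapped into (−180°, 180°]: -13.5647°.
Δφ = 55.0879 − 38.7684 = 16.3195°.
a = sin²(Δφ/2) + cos φ₁ · cos φ₂ · sin²(Δλ/2) = 0.026369.
c = 2·atan2(√a, √(1−a)) = 0.32621 rad → d = 6371·c ≈ 2078.31 km.

2078 km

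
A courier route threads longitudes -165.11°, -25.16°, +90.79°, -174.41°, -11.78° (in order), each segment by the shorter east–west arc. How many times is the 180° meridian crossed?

Leg 1: -165.11° → -25.16°, shortest Δλ = 139.95° (east) — does not cross 180°.
Leg 2: -25.16° → +90.79°, shortest Δλ = 115.95° (east) — does not cross 180°.
Leg 3: +90.79° → -174.41°, shortest Δλ = 94.8° (east) — crosses 180°.
Leg 4: -174.41° → -11.78°, shortest Δλ = 162.63° (east) — does not cross 180°.
Total crossings: 1.

1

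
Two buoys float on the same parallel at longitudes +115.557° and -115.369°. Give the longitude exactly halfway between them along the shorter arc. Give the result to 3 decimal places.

-179.906°

Signed shortest Δλ from +115.557° to -115.369° is +129.074°.
Midpoint longitude = +115.557° + (+129.074°)/2 = +115.557° + 64.537° = +180.094°.
Normalise into (−180°, 180°]: -179.906°.
(The naïve average (+115.557 + -115.369)/2 = 0.094° is on the wrong side of the globe.)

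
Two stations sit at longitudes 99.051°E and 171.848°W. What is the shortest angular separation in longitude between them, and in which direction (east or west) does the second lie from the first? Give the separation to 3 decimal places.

Raw difference: -171.848 − 99.051 = -270.899°.
Normalise into (−180°, 180°]: -270.899° + 360° = 89.101°.
Positive ⇒ the second point lies to the east; separation 89.101°.

89.101° east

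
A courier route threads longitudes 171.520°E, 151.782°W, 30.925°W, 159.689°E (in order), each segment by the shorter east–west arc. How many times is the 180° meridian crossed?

2

Leg 1: +171.520° → -151.782°, shortest Δλ = 36.698° (east) — crosses 180°.
Leg 2: -151.782° → -30.925°, shortest Δλ = 120.857° (east) — does not cross 180°.
Leg 3: -30.925° → +159.689°, shortest Δλ = -169.386° (west) — crosses 180°.
Total crossings: 2.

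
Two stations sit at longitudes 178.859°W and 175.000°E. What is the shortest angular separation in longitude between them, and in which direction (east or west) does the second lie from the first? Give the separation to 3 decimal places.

Raw difference: 175.000 − -178.859 = 353.859°.
Normalise into (−180°, 180°]: 353.859° − 360° = -6.141°.
Negative ⇒ the second point lies to the west; separation 6.141°.

6.141° west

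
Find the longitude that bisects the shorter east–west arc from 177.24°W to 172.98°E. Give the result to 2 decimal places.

177.87°E

Signed shortest Δλ from -177.24° to +172.98° is -9.78°.
Midpoint longitude = -177.24° + (-9.78°)/2 = -177.24° − 4.89° = -182.13°.
Normalise into (−180°, 180°]: +177.87°.
(The naïve average (-177.24 + +172.98)/2 = -2.13° is on the wrong side of the globe.)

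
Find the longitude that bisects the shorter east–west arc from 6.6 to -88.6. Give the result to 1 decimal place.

Signed shortest Δλ from +6.6° to -88.6° is -95.2°.
Midpoint longitude = +6.6° + (-95.2°)/2 = +6.6° − 47.6° = -41.0°.

-41.0°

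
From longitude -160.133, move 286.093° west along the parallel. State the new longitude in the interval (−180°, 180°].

Start at -160.133°; shift −286.093° → -446.226°.
-446.226° lies outside (−180°, 180°]; add 360° → -86.226°.

-86.226°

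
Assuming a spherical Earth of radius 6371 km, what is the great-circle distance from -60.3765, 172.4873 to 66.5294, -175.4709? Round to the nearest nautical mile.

Δλ = -175.4709 − 172.4873 = -347.9582°; wrapped into (−180°, 180°]: 12.0418°.
Δφ = 66.5294 − -60.3765 = 126.9059°.
a = sin²(Δφ/2) + cos φ₁ · cos φ₂ · sin²(Δλ/2) = 0.802417.
c = 2·atan2(√a, √(1−a)) = 2.22035 rad → d = 6371·c ≈ 14145.88 km ≈ 7638.16 nmi.

7638 nmi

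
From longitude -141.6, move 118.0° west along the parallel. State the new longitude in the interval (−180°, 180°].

+100.4°

Start at -141.6°; shift −118.0° → -259.6°.
-259.6° lies outside (−180°, 180°]; add 360° → +100.4°.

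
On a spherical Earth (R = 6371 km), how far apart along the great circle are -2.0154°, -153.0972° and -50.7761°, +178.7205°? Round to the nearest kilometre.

6032 km

Δλ = 178.7205 − -153.0972 = 331.8177°; wrapped into (−180°, 180°]: -28.1823°.
Δφ = -50.7761 − -2.0154 = -48.7607°.
a = sin²(Δφ/2) + cos φ₁ · cos φ₂ · sin²(Δλ/2) = 0.207857.
c = 2·atan2(√a, √(1−a)) = 0.94680 rad → d = 6371·c ≈ 6032.04 km.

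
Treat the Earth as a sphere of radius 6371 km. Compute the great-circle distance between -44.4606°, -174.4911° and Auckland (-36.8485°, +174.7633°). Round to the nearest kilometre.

Δλ = 174.7633 − -174.4911 = 349.2544°; wrapped into (−180°, 180°]: -10.7456°.
Δφ = -36.8485 − -44.4606 = 7.6121°.
a = sin²(Δφ/2) + cos φ₁ · cos φ₂ · sin²(Δλ/2) = 0.009414.
c = 2·atan2(√a, √(1−a)) = 0.19436 rad → d = 6371·c ≈ 1238.24 km.

1238 km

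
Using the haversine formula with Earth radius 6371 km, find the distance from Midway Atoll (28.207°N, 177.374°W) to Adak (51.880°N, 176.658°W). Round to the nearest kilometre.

2633 km

Δλ = -176.658 − -177.374 = 0.716°.
Δφ = 51.880 − 28.207 = 23.673°.
a = sin²(Δφ/2) + cos φ₁ · cos φ₂ · sin²(Δλ/2) = 0.042095.
c = 2·atan2(√a, √(1−a)) = 0.41328 rad → d = 6371·c ≈ 2632.99 km.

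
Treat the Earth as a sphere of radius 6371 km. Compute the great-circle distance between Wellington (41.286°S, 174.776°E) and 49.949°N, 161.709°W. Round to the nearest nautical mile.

5616 nmi

Δλ = -161.709 − 174.776 = -336.485°; wrapped into (−180°, 180°]: 23.515°.
Δφ = 49.949 − -41.286 = 91.235°.
a = sin²(Δφ/2) + cos φ₁ · cos φ₂ · sin²(Δλ/2) = 0.530853.
c = 2·atan2(√a, √(1−a)) = 1.63254 rad → d = 6371·c ≈ 10400.93 km ≈ 5616.05 nmi.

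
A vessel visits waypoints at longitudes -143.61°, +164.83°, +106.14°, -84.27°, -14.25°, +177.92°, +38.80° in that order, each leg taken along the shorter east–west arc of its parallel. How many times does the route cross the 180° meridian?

3

Leg 1: -143.61° → +164.83°, shortest Δλ = -51.56° (west) — crosses 180°.
Leg 2: +164.83° → +106.14°, shortest Δλ = -58.69° (west) — does not cross 180°.
Leg 3: +106.14° → -84.27°, shortest Δλ = 169.59° (east) — crosses 180°.
Leg 4: -84.27° → -14.25°, shortest Δλ = 70.02° (east) — does not cross 180°.
Leg 5: -14.25° → +177.92°, shortest Δλ = -167.83° (west) — crosses 180°.
Leg 6: +177.92° → +38.80°, shortest Δλ = -139.12° (west) — does not cross 180°.
Total crossings: 3.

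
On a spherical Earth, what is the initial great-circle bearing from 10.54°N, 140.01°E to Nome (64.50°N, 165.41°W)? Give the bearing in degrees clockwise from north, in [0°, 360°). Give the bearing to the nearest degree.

Δλ = -165.41 − 140.01 = -305.42°; wrapped into (−180°, 180°]: 54.58°.
θ = atan2( sin Δλ · cos φ₂ , cos φ₁ · sin φ₂ − sin φ₁ · cos φ₂ · cos Δλ )
  = atan2(0.35083, 0.84172) = 22.627° → normalised to [0°, 360°): 22.627°.

23°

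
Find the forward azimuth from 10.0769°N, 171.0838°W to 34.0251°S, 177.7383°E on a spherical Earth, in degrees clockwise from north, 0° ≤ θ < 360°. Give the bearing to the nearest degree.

193°

Δλ = 177.7383 − -171.0838 = 348.8221°; wrapped into (−180°, 180°]: -11.1779°.
θ = atan2( sin Δλ · cos φ₂ , cos φ₁ · sin φ₂ − sin φ₁ · cos φ₂ · cos Δλ )
  = atan2(-0.16067, -0.69319) = -166.950° → normalised to [0°, 360°): 193.050°.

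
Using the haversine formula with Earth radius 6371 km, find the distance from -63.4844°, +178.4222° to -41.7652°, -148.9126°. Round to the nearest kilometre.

Δλ = -148.9126 − 178.4222 = -327.3348°; wrapped into (−180°, 180°]: 32.6652°.
Δφ = -41.7652 − -63.4844 = 21.7192°.
a = sin²(Δφ/2) + cos φ₁ · cos φ₂ · sin²(Δλ/2) = 0.061829.
c = 2·atan2(√a, √(1−a)) = 0.50258 rad → d = 6371·c ≈ 3201.94 km.

3202 km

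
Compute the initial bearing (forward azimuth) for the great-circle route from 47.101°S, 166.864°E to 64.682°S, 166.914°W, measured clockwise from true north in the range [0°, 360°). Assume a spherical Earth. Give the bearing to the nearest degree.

Δλ = -166.914 − 166.864 = -333.778°; wrapped into (−180°, 180°]: 26.222°.
θ = atan2( sin Δλ · cos φ₂ , cos φ₁ · sin φ₂ − sin φ₁ · cos φ₂ · cos Δλ )
  = atan2(0.18895, -0.33429) = 150.523° → normalised to [0°, 360°): 150.523°.

151°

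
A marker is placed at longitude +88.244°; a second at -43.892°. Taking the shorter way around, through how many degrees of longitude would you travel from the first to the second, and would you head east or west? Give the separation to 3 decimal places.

132.136° west

Raw difference: -43.892 − 88.244 = -132.136°.
Normalise into (−180°, 180°]: -132.136° stays -132.136°.
Negative ⇒ the second point lies to the west; separation 132.136°.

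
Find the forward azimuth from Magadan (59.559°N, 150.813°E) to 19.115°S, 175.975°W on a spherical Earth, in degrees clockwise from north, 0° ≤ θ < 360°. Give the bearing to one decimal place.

148.6°

Δλ = -175.975 − 150.813 = -326.788°; wrapped into (−180°, 180°]: 33.212°.
θ = atan2( sin Δλ · cos φ₂ , cos φ₁ · sin φ₂ − sin φ₁ · cos φ₂ · cos Δλ )
  = atan2(0.51754, -0.84746) = 148.588° → normalised to [0°, 360°): 148.588°.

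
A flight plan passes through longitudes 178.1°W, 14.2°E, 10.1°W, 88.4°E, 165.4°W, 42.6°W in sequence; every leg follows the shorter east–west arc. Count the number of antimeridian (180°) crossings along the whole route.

Leg 1: -178.1° → +14.2°, shortest Δλ = -167.7° (west) — crosses 180°.
Leg 2: +14.2° → -10.1°, shortest Δλ = -24.3° (west) — does not cross 180°.
Leg 3: -10.1° → +88.4°, shortest Δλ = 98.5° (east) — does not cross 180°.
Leg 4: +88.4° → -165.4°, shortest Δλ = 106.2° (east) — crosses 180°.
Leg 5: -165.4° → -42.6°, shortest Δλ = 122.8° (east) — does not cross 180°.
Total crossings: 2.

2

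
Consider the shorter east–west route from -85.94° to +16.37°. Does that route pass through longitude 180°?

Signed shortest Δλ = ((16.37 − -85.94 + 180) mod 360) − 180 = 102.31°.
Going east by 102.31° from -85.94° reaches +16.37° without touching 180°.

No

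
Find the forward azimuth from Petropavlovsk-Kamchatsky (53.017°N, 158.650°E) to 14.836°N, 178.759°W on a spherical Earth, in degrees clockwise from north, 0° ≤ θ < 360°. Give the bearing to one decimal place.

146.4°

Δλ = -178.759 − 158.650 = -337.409°; wrapped into (−180°, 180°]: 22.591°.
θ = atan2( sin Δλ · cos φ₂ , cos φ₁ · sin φ₂ − sin φ₁ · cos φ₂ · cos Δλ )
  = atan2(0.37134, -0.55890) = 146.399° → normalised to [0°, 360°): 146.399°.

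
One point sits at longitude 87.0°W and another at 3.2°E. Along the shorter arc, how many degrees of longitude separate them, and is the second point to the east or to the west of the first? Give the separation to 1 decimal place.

Raw difference: 3.2 − -87.0 = 90.2°.
Normalise into (−180°, 180°]: 90.2° stays 90.2°.
Positive ⇒ the second point lies to the east; separation 90.2°.

90.2° east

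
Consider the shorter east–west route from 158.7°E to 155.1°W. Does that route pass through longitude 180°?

Naïve |-155.1 − 158.7| = 313.8° > 180°, so the shorter arc goes the other way round — across 180°.
Signed shortest Δλ = ((-155.1 − 158.7 + 180) mod 360) − 180 = 46.2°.
Going east by 46.2° from +158.7° passes through 180° before reaching -155.1°.

Yes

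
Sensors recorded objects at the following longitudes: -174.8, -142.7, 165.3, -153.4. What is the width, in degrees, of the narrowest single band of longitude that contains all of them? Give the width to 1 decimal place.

52.0°

Sort the longitudes: -174.8°, -153.4°, -142.7°, +165.3°.
Eastward gaps between consecutive values (wrapping around): 21.4°, 10.7°, 308.0°, 19.9°.
Largest gap = 308.0° ⇒ minimal covering band is its complement: 360° − 308.0° = 52.0°.
Band runs from +165.3° eastward to -142.7°, crossing the antimeridian.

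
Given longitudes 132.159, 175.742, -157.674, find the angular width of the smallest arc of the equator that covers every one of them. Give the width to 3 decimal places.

Sort the longitudes: -157.674°, +132.159°, +175.742°.
Eastward gaps between consecutive values (wrapping around): 289.833°, 43.583°, 26.584°.
Largest gap = 289.833° ⇒ minimal covering band is its complement: 360° − 289.833° = 70.167°.
Band runs from +132.159° eastward to -157.674°, crossing the antimeridian.

70.167°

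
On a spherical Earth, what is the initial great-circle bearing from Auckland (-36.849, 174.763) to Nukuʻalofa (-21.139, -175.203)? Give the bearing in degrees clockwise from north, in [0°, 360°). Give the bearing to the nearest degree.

Δλ = -175.203 − 174.763 = -349.966°; wrapped into (−180°, 180°]: 10.034°.
θ = atan2( sin Δλ · cos φ₂ , cos φ₁ · sin φ₂ − sin φ₁ · cos φ₂ · cos Δλ )
  = atan2(0.16251, 0.26221) = 31.789° → normalised to [0°, 360°): 31.789°.

32°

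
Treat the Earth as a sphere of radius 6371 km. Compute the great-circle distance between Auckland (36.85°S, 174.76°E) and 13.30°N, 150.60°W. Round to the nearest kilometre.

6652 km

Δλ = -150.60 − 174.76 = -325.36°; wrapped into (−180°, 180°]: 34.64°.
Δφ = 13.30 − -36.85 = 50.15°.
a = sin²(Δφ/2) + cos φ₁ · cos φ₂ · sin²(Δλ/2) = 0.248630.
c = 2·atan2(√a, √(1−a)) = 1.04403 rad → d = 6371·c ≈ 6651.53 km.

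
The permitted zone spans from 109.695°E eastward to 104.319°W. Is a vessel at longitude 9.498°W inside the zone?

Band width going east from +109.695° to -104.319°: ((-104.319 − 109.695) mod 360) = 145.986°.
Offset of -9.498° east of the west edge: ((-9.498 − 109.695) mod 360) = 240.807°.
240.807° > 145.986° ⇒ outside.

No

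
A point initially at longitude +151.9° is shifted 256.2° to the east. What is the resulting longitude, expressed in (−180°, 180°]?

Start at +151.9°; shift +256.2° → +408.1°.
+408.1° lies outside (−180°, 180°]; subtract 360° → +48.1°.

+48.1°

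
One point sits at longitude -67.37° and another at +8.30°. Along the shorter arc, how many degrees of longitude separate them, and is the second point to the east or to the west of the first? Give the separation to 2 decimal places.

Raw difference: 8.30 − -67.37 = 75.67°.
Normalise into (−180°, 180°]: 75.67° stays 75.67°.
Positive ⇒ the second point lies to the east; separation 75.67°.

75.67° east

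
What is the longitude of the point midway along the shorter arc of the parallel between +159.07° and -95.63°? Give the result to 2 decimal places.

-148.28°

Signed shortest Δλ from +159.07° to -95.63° is +105.30°.
Midpoint longitude = +159.07° + (+105.30°)/2 = +159.07° + 52.65° = +211.72°.
Normalise into (−180°, 180°]: -148.28°.
(The naïve average (+159.07 + -95.63)/2 = 31.72° is on the wrong side of the globe.)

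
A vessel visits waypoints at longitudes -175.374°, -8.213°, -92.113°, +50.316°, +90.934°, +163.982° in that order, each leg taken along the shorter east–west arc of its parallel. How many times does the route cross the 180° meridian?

0

Leg 1: -175.374° → -8.213°, shortest Δλ = 167.161° (east) — does not cross 180°.
Leg 2: -8.213° → -92.113°, shortest Δλ = -83.9° (west) — does not cross 180°.
Leg 3: -92.113° → +50.316°, shortest Δλ = 142.429° (east) — does not cross 180°.
Leg 4: +50.316° → +90.934°, shortest Δλ = 40.618° (east) — does not cross 180°.
Leg 5: +90.934° → +163.982°, shortest Δλ = 73.048° (east) — does not cross 180°.
Total crossings: 0.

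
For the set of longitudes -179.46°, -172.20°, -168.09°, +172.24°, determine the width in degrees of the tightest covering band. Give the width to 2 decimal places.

Sort the longitudes: -179.46°, -172.20°, -168.09°, +172.24°.
Eastward gaps between consecutive values (wrapping around): 7.26°, 4.11°, 340.33°, 8.30°.
Largest gap = 340.33° ⇒ minimal covering band is its complement: 360° − 340.33° = 19.67°.
Band runs from +172.24° eastward to -168.09°, crossing the antimeridian.

19.67°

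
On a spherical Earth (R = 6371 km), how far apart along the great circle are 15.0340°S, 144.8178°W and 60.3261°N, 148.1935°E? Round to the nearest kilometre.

10253 km

Δλ = 148.1935 − -144.8178 = 293.0113°; wrapped into (−180°, 180°]: -66.9887°.
Δφ = 60.3261 − -15.0340 = 75.3601°.
a = sin²(Δφ/2) + cos φ₁ · cos φ₂ · sin²(Δλ/2) = 0.519236.
c = 2·atan2(√a, √(1−a)) = 1.60928 rad → d = 6371·c ≈ 10252.71 km.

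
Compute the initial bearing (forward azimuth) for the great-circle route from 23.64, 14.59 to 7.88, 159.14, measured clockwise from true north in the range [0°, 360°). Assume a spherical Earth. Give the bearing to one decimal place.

52.0°

Δλ = 159.14 − 14.59 = 144.55°.
θ = atan2( sin Δλ · cos φ₂ , cos φ₁ · sin φ₂ − sin φ₁ · cos φ₂ · cos Δλ )
  = atan2(0.57452, 0.44916) = 51.981° → normalised to [0°, 360°): 51.981°.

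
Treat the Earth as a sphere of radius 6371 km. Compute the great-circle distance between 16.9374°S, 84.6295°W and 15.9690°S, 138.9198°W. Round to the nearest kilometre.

Δλ = -138.9198 − -84.6295 = -54.2903°.
Δφ = -15.9690 − -16.9374 = 0.9684°.
a = sin²(Δφ/2) + cos φ₁ · cos φ₂ · sin²(Δλ/2) = 0.191518.
c = 2·atan2(√a, √(1−a)) = 0.90592 rad → d = 6371·c ≈ 5771.61 km.

5772 km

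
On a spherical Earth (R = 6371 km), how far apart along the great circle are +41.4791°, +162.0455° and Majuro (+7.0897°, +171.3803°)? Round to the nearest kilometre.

Δλ = 171.3803 − 162.0455 = 9.3348°.
Δφ = 7.0897 − 41.4791 = -34.3894°.
a = sin²(Δφ/2) + cos φ₁ · cos φ₂ · sin²(Δλ/2) = 0.092314.
c = 2·atan2(√a, √(1−a)) = 0.61742 rad → d = 6371·c ≈ 3933.61 km.

3934 km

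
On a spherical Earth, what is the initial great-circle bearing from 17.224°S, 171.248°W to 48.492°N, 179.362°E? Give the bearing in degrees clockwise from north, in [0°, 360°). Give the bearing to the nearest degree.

353°

Δλ = 179.362 − -171.248 = 350.610°; wrapped into (−180°, 180°]: -9.390°.
θ = atan2( sin Δλ · cos φ₂ , cos φ₁ · sin φ₂ − sin φ₁ · cos φ₂ · cos Δλ )
  = atan2(-0.10813, 0.90889) = -6.784° → normalised to [0°, 360°): 353.216°.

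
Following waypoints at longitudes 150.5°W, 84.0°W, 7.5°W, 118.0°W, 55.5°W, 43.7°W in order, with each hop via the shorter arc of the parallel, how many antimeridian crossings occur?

Leg 1: -150.5° → -84.0°, shortest Δλ = 66.5° (east) — does not cross 180°.
Leg 2: -84.0° → -7.5°, shortest Δλ = 76.5° (east) — does not cross 180°.
Leg 3: -7.5° → -118.0°, shortest Δλ = -110.5° (west) — does not cross 180°.
Leg 4: -118.0° → -55.5°, shortest Δλ = 62.5° (east) — does not cross 180°.
Leg 5: -55.5° → -43.7°, shortest Δλ = 11.8° (east) — does not cross 180°.
Total crossings: 0.

0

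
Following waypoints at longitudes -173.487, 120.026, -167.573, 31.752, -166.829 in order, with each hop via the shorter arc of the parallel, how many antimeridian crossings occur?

4

Leg 1: -173.487° → +120.026°, shortest Δλ = -66.487° (west) — crosses 180°.
Leg 2: +120.026° → -167.573°, shortest Δλ = 72.401° (east) — crosses 180°.
Leg 3: -167.573° → +31.752°, shortest Δλ = -160.675° (west) — crosses 180°.
Leg 4: +31.752° → -166.829°, shortest Δλ = 161.419° (east) — crosses 180°.
Total crossings: 4.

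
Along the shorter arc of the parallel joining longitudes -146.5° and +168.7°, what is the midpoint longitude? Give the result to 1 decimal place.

-168.9°

Signed shortest Δλ from -146.5° to +168.7° is -44.8°.
Midpoint longitude = -146.5° + (-44.8°)/2 = -146.5° − 22.4° = -168.9°.
(The naïve average (-146.5 + +168.7)/2 = 11.1° is on the wrong side of the globe.)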